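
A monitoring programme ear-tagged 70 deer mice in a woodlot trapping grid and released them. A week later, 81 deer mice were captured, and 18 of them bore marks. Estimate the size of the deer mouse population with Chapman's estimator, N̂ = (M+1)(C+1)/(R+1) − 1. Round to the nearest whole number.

N̂ = (70+1)(81+1)/(18+1) − 1 = 71·82/19 − 1
= 5822/19 − 1 ≈ 306.4 − 1 ≈ 305.4 → 305

N ≈ 305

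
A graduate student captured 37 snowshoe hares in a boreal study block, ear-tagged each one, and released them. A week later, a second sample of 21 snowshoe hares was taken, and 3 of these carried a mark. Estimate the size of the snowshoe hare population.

The marked fraction in the recapture sample should equal the marked fraction in the population: 3/21 = 37/N.
N = (37 × 21) / 3 = 777 / 3 = 259

N = 259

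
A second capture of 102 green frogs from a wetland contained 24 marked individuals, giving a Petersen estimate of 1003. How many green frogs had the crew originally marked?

From N = M·C/R: M = N·R / C = 1003·24 / 102 = 24072 / 102 = 236.

M = 236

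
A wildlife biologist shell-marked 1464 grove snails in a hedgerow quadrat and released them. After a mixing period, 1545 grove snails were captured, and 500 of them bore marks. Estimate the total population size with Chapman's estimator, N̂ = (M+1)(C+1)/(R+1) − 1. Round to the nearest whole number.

N̂ = (1464+1)(1545+1)/(500+1) − 1 = 1465·1546/501 − 1
= 2264890/501 − 1 ≈ 4520.7 − 1 ≈ 4519.7 → 4520

N ≈ 4520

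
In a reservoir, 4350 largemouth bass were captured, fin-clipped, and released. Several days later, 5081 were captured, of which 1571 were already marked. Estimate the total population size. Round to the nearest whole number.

Lincoln-Petersen assumes M/N = R/C, so N = M·C / R.
N = (4350 × 5081) / 1571 = 22102350 / 1571 ≈ 14069.0 → 14069

N ≈ 14,069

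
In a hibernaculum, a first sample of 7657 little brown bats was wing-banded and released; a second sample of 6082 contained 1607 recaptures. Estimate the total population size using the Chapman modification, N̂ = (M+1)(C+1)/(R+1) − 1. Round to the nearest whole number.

N ≈ 28,969

N̂ = (7657+1)(6082+1)/(1607+1) − 1 = 7658·6083/1608 − 1
= 46583614/1608 − 1 ≈ 28969.9 − 1 ≈ 28968.9 → 28969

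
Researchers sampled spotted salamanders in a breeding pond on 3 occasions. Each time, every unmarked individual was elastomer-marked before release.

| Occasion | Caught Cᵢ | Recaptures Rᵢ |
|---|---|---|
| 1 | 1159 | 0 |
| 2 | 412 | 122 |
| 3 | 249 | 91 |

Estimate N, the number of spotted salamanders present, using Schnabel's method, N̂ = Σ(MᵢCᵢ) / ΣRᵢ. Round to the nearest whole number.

Marked at large before each occasion: Mᵢ = Σⱼ<ᵢ (Cⱼ − Rⱼ) → M1=0, M2=1159, M3=1449
Σ MᵢCᵢ = 0·1159 + 1159·412 + 1449·249 = 0 + 477508 + 360801 = 838309
Σ Rᵢ = 0 + 122 + 91 = 213
N̂ = 838309 / 213 ≈ 3935.7 → 3936

N ≈ 3936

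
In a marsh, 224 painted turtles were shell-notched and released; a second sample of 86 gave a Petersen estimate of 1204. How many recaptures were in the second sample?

R = 16

From N = M·C/R: R = M·C / N = 224·86 / 1204 = 19264 / 1204 = 16.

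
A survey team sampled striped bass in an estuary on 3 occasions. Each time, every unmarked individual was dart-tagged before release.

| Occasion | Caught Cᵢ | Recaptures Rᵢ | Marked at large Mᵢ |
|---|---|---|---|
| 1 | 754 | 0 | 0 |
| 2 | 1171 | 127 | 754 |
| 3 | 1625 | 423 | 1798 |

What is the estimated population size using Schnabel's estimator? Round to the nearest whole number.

Σ MᵢCᵢ = 0·754 + 754·1171 + 1798·1625 = 0 + 882934 + 2921750 = 3804684
Σ Rᵢ = 0 + 127 + 423 = 550
N̂ = 3804684 / 550 ≈ 6917.6 → 6918

N ≈ 6918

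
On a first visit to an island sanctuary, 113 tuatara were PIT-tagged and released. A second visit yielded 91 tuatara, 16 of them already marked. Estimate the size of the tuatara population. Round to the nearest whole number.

If marked individuals mix randomly, R/C ≈ M/N, giving N ≈ M·C/R.
N = (113 × 91) / 16 = 10283 / 16 ≈ 642.7 → 643

N ≈ 643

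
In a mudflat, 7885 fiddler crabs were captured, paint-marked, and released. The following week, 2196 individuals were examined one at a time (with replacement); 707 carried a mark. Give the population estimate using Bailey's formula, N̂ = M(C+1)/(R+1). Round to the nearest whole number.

N ≈ 24,468

N̂ = 7885·(2196+1)/(707+1) = 7885·2197/708 = 17323345/708 ≈ 24468.0 → 24468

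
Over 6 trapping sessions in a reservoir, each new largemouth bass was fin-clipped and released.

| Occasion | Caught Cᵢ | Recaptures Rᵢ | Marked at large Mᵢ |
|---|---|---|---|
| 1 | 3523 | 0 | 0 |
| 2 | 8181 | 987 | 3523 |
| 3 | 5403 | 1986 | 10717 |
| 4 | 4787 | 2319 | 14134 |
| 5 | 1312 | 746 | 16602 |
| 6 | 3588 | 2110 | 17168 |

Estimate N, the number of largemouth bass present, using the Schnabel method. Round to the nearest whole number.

N ≈ 29,181

Σ MᵢCᵢ = 0·3523 + 3523·8181 + 10717·5403 + 14134·4787 + 16602·1312 + 17168·3588 = 0 + 28821663 + 57903951 + 67659458 + 21781824 + 61598784 = 237765680
Σ Rᵢ = 0 + 987 + 1986 + 2319 + 746 + 2110 = 8148
N̂ = 237765680 / 8148 ≈ 29180.9 → 29181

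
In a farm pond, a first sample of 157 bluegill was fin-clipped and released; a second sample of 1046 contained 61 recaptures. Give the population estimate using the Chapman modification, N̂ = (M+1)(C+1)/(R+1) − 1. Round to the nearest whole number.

N ≈ 2667

N̂ = (157+1)(1046+1)/(61+1) − 1 = 158·1047/62 − 1
= 165426/62 − 1 ≈ 2668.2 − 1 ≈ 2667.2 → 2667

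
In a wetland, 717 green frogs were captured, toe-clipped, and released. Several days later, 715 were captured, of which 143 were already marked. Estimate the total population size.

If marked individuals mix randomly, R/C ≈ M/N, giving N ≈ M·C/R.
N = (717 × 715) / 143 = 512655 / 143 = 3585

N = 3585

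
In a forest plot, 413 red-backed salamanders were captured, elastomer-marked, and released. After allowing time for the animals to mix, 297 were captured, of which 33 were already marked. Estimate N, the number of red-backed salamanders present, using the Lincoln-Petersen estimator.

The marked fraction in the recapture sample should equal the marked fraction in the population: 33/297 = 413/N.
N = (413 × 297) / 33 = 122661 / 33 = 3717

N = 3717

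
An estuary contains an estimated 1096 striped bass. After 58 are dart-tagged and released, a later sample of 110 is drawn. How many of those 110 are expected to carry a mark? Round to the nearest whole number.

expected recaptures ≈ 6

The marked fraction of the population is 58/1096, so in a sample of 110 expect C·(M/N) marked.
E[R] = 58 × 110 / 1096 = 6380 / 1096 ≈ 5.8 → 6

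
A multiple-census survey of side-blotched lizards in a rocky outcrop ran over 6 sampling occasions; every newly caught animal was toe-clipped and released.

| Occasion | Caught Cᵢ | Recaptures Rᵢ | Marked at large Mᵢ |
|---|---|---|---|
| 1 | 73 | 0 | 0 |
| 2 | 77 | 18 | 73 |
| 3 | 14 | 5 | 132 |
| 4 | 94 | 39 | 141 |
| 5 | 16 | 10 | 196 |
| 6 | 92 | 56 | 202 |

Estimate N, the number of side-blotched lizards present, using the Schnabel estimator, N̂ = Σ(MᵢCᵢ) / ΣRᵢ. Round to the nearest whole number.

Σ MᵢCᵢ = 0·73 + 73·77 + 132·14 + 141·94 + 196·16 + 202·92 = 0 + 5621 + 1848 + 13254 + 3136 + 18584 = 42443
Σ Rᵢ = 0 + 18 + 5 + 39 + 10 + 56 = 128
N̂ = 42443 / 128 ≈ 331.6 → 332

N ≈ 332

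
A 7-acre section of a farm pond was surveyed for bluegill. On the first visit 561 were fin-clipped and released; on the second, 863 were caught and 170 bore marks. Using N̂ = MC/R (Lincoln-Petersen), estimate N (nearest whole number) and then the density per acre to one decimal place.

density ≈ 406.9 bluegill per acre

N̂ = 561·863/170 = 484143/170 ≈ 2847.9 → 2848
Density = N̂ / area = 2848 / 7 ≈ 406.86 → 406.9 per acre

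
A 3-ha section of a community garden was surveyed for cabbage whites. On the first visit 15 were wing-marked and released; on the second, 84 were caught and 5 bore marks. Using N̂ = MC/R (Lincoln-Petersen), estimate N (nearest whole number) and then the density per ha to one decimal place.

density ≈ 84.0 cabbage whites per ha

N̂ = 15·84/5 = 1260/5 = 252
Density = N̂ / area = 252 / 3 = 84.0 per ha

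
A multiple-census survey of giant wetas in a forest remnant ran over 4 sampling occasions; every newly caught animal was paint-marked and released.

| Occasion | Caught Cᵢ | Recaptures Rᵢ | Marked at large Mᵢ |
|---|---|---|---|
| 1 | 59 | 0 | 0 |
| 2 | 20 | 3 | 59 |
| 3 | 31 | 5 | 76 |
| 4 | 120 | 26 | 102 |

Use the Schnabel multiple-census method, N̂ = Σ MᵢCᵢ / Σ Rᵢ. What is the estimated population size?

Σ MᵢCᵢ = 0·59 + 59·20 + 76·31 + 102·120 = 0 + 1180 + 2356 + 12240 = 15776
Σ Rᵢ = 0 + 3 + 5 + 26 = 34
N̂ = 15776 / 34 = 464

N = 464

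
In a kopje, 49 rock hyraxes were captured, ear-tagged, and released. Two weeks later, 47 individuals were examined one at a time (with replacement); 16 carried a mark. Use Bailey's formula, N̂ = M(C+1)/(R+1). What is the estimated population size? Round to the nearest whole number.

N̂ = 49·(47+1)/(16+1) = 49·48/17 = 2352/17 ≈ 138.4 → 138

N ≈ 138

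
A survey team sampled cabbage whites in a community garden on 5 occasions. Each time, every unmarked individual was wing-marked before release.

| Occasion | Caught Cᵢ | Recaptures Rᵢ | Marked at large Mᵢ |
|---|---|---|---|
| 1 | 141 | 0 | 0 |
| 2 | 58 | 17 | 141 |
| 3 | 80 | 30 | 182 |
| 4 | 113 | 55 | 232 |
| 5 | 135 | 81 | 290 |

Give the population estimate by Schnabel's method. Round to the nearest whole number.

N ≈ 481

Σ MᵢCᵢ = 0·141 + 141·58 + 182·80 + 232·113 + 290·135 = 0 + 8178 + 14560 + 26216 + 39150 = 88104
Σ Rᵢ = 0 + 17 + 30 + 55 + 81 = 183
N̂ = 88104 / 183 ≈ 481.4 → 481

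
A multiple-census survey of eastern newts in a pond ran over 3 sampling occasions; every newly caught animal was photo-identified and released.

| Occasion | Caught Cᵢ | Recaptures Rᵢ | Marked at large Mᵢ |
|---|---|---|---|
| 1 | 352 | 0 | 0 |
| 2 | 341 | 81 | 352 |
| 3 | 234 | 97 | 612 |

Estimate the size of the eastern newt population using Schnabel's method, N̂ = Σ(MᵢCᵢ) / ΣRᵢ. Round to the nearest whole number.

Σ MᵢCᵢ = 0·352 + 352·341 + 612·234 = 0 + 120032 + 143208 = 263240
Σ Rᵢ = 0 + 81 + 97 = 178
N̂ = 263240 / 178 ≈ 1478.9 → 1479

N ≈ 1479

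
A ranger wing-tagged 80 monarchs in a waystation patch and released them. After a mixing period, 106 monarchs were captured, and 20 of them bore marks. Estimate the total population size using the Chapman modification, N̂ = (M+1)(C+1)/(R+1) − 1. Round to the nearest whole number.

N̂ = (80+1)(106+1)/(20+1) − 1 = 81·107/21 − 1
= 8667/21 − 1 ≈ 412.7 − 1 ≈ 411.7 → 412

N ≈ 412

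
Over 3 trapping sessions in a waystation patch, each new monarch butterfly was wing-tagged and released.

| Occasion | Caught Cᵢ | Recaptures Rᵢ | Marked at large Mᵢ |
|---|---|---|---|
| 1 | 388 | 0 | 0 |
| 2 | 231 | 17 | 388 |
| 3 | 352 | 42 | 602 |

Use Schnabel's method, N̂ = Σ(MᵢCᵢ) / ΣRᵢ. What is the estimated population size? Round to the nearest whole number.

N ≈ 5111

Σ MᵢCᵢ = 0·388 + 388·231 + 602·352 = 0 + 89628 + 211904 = 301532
Σ Rᵢ = 0 + 17 + 42 = 59
N̂ = 301532 / 59 ≈ 5110.7 → 5111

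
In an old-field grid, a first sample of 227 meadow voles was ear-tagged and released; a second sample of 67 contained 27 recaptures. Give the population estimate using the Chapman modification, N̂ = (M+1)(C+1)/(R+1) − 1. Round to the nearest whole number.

N̂ = (227+1)(67+1)/(27+1) − 1 = 228·68/28 − 1
= 15504/28 − 1 ≈ 553.7 − 1 ≈ 552.7 → 553

N ≈ 553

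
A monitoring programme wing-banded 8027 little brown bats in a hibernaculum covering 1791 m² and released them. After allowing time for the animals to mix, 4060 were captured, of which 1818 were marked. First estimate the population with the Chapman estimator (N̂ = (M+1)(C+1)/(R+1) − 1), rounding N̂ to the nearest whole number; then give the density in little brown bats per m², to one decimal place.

density ≈ 10.0 little brown bats per m²

N̂ = 8028·4061/1819 − 1 = 32601708/1819 − 1 ≈ 17921.9 → 17922
Density = N̂ / area = 17922 / 1791 ≈ 10.01 → 10.0 per m²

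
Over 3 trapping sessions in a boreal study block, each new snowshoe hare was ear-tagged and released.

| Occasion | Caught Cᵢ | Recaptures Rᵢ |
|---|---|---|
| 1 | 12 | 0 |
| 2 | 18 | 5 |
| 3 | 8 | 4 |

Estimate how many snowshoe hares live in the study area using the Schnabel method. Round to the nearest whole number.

Marked at large before each occasion: Mᵢ = Σⱼ<ᵢ (Cⱼ − Rⱼ) → M1=0, M2=12, M3=25
Σ MᵢCᵢ = 0·12 + 12·18 + 25·8 = 0 + 216 + 200 = 416
Σ Rᵢ = 0 + 5 + 4 = 9
N̂ = 416 / 9 ≈ 46.2 → 46

N ≈ 46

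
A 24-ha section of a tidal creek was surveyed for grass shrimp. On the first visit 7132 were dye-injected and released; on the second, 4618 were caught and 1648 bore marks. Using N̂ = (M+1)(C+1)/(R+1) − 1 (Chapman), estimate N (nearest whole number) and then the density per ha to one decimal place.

density ≈ 832.5 grass shrimp per ha

N̂ = 7133·4619/1649 − 1 = 32947327/1649 − 1 ≈ 19979.2 → 19979
Density = N̂ / area = 19979 / 24 ≈ 832.46 → 832.5 per ha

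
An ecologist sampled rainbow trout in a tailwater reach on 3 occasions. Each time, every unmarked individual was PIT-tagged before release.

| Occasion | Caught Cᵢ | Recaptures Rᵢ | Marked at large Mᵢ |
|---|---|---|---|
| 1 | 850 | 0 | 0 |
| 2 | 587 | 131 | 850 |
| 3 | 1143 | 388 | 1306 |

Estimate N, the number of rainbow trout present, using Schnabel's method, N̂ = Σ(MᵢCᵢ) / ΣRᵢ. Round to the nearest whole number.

N ≈ 3838

Σ MᵢCᵢ = 0·850 + 850·587 + 1306·1143 = 0 + 498950 + 1492758 = 1991708
Σ Rᵢ = 0 + 131 + 388 = 519
N̂ = 1991708 / 519 ≈ 3837.6 → 3838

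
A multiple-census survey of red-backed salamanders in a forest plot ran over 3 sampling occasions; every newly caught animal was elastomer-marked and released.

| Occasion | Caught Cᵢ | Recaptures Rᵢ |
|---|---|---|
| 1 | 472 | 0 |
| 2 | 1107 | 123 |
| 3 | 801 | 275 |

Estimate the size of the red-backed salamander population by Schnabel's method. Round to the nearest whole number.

Marked at large before each occasion: Mᵢ = Σⱼ<ᵢ (Cⱼ − Rⱼ) → M1=0, M2=472, M3=1456
Σ MᵢCᵢ = 0·472 + 472·1107 + 1456·801 = 0 + 522504 + 1166256 = 1688760
Σ Rᵢ = 0 + 123 + 275 = 398
N̂ = 1688760 / 398 ≈ 4243.1 → 4243

N ≈ 4243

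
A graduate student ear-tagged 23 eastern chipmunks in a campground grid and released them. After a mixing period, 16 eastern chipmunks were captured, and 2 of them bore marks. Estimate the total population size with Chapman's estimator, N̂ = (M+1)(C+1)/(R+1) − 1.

N̂ = (23+1)(16+1)/(2+1) − 1 = 24·17/3 − 1
= 408/3 − 1 = 136 − 1 = 135

N = 135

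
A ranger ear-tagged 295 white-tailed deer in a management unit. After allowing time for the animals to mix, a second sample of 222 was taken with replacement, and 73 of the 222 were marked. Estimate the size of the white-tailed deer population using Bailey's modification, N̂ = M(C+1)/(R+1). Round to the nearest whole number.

N̂ = 295·(222+1)/(73+1) = 295·223/74 = 65785/74 ≈ 889.0 → 889

N ≈ 889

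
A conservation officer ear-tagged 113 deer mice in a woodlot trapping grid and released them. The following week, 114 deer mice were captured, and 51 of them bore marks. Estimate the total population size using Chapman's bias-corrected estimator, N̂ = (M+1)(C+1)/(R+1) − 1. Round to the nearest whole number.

N ≈ 251

N̂ = (113+1)(114+1)/(51+1) − 1 = 114·115/52 − 1
= 13110/52 − 1 ≈ 252.1 − 1 ≈ 251.1 → 251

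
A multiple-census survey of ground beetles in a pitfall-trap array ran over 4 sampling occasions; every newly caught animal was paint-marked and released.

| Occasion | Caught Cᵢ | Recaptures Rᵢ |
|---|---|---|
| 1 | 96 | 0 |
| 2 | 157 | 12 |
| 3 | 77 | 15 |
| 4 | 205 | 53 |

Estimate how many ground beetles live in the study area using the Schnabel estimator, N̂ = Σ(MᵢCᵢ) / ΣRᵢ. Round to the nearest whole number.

N ≈ 1197

Marked at large before each occasion: Mᵢ = Σⱼ<ᵢ (Cⱼ − Rⱼ) → M1=0, M2=96, M3=241, M4=303
Σ MᵢCᵢ = 0·96 + 96·157 + 241·77 + 303·205 = 0 + 15072 + 18557 + 62115 = 95744
Σ Rᵢ = 0 + 12 + 15 + 53 = 80
N̂ = 95744 / 80 ≈ 1196.8 → 1197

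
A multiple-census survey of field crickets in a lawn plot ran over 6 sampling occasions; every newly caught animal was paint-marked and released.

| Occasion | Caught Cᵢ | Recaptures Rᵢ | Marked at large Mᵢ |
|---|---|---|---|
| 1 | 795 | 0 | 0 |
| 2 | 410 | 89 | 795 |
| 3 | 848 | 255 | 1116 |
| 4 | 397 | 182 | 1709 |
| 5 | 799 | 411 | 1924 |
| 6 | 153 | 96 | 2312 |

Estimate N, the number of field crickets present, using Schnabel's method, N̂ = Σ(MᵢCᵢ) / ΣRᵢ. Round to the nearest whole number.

N ≈ 3719

Σ MᵢCᵢ = 0·795 + 795·410 + 1116·848 + 1709·397 + 1924·799 + 2312·153 = 0 + 325950 + 946368 + 678473 + 1537276 + 353736 = 3841803
Σ Rᵢ = 0 + 89 + 255 + 182 + 411 + 96 = 1033
N̂ = 3841803 / 1033 ≈ 3719.1 → 3719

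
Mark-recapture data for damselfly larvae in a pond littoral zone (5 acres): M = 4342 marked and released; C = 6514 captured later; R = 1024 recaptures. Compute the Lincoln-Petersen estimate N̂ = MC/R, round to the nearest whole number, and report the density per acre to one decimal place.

density ≈ 5524.2 damselfly larvae per acre

N̂ = 4342·6514/1024 = 28283788/1024 ≈ 27620.9 → 27621
Density = N̂ / area = 27621 / 5 ≈ 5524.20 → 5524.2 per acre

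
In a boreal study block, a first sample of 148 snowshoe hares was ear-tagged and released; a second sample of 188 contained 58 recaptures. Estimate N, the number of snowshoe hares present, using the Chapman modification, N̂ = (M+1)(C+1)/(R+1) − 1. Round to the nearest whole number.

N̂ = (148+1)(188+1)/(58+1) − 1 = 149·189/59 − 1
= 28161/59 − 1 ≈ 477.3 − 1 ≈ 476.3 → 476

N ≈ 476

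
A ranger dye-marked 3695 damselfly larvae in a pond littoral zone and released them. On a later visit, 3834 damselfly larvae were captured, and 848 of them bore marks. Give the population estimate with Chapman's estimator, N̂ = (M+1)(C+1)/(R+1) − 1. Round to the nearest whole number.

N ≈ 16,694

N̂ = (3695+1)(3834+1)/(848+1) − 1 = 3696·3835/849 − 1
= 14174160/849 − 1 ≈ 16695.1 − 1 ≈ 16694.1 → 16694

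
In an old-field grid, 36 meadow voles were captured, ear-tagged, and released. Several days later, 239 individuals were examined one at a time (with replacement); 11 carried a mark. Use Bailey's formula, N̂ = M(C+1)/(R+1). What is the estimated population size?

N̂ = 36·(239+1)/(11+1) = 36·240/12 = 8640/12 = 720

N = 720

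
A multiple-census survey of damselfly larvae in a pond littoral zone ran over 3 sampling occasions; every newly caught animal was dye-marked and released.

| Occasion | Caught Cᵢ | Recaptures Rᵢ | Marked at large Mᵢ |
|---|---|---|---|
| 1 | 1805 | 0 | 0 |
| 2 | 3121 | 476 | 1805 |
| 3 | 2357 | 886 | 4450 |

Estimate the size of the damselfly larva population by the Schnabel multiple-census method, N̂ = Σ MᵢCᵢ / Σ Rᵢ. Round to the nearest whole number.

N ≈ 11,837

Σ MᵢCᵢ = 0·1805 + 1805·3121 + 4450·2357 = 0 + 5633405 + 10488650 = 16122055
Σ Rᵢ = 0 + 476 + 886 = 1362
N̂ = 16122055 / 1362 ≈ 11837.0 → 11837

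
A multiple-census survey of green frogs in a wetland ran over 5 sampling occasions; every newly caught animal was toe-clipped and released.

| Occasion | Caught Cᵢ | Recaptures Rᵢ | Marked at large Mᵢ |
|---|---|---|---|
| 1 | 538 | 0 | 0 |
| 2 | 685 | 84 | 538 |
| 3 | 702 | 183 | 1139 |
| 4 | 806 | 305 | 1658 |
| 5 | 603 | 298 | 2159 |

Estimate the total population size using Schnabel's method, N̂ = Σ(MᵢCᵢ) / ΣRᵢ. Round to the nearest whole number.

Σ MᵢCᵢ = 0·538 + 538·685 + 1139·702 + 1658·806 + 2159·603 = 0 + 368530 + 799578 + 1336348 + 1301877 = 3806333
Σ Rᵢ = 0 + 84 + 183 + 305 + 298 = 870
N̂ = 3806333 / 870 ≈ 4375.1 → 4375

N ≈ 4375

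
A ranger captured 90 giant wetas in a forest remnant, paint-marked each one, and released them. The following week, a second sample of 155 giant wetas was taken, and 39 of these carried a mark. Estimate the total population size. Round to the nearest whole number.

N ≈ 358

N = (90 × 155) / 39 = 13950 / 39 ≈ 357.7 → 358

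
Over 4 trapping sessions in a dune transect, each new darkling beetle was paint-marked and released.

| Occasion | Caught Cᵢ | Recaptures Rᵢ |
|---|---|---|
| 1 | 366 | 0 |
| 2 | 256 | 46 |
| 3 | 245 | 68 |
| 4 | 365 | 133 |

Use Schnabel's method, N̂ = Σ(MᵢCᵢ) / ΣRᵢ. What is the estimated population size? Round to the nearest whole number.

Marked at large before each occasion: Mᵢ = Σⱼ<ᵢ (Cⱼ − Rⱼ) → M1=0, M2=366, M3=576, M4=753
Σ MᵢCᵢ = 0·366 + 366·256 + 576·245 + 753·365 = 0 + 93696 + 141120 + 274845 = 509661
Σ Rᵢ = 0 + 46 + 68 + 133 = 247
N̂ = 509661 / 247 ≈ 2063.4 → 2063

N ≈ 2063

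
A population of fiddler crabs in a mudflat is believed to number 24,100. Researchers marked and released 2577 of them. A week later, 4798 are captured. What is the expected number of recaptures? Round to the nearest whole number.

expected recaptures ≈ 513

Expected recaptures E[R] = M·C / N.
E[R] = 2577 × 4798 / 24100 = 12364446 / 24100 ≈ 513.0 → 513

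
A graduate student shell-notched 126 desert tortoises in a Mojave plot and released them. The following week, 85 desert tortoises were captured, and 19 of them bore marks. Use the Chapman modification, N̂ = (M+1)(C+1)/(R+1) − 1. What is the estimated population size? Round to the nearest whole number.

N ≈ 545

N̂ = (126+1)(85+1)/(19+1) − 1 = 127·86/20 − 1
= 10922/20 − 1 ≈ 546.1 − 1 ≈ 545.1 → 545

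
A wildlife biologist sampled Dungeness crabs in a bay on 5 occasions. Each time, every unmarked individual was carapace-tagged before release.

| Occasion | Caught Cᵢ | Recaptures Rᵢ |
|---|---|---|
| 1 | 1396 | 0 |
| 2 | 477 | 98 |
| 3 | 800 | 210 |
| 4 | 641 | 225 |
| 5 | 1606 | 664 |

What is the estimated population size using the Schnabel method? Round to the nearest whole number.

Marked at large before each occasion: Mᵢ = Σⱼ<ᵢ (Cⱼ − Rⱼ) → M1=0, M2=1396, M3=1775, M4=2365, M5=2781
Σ MᵢCᵢ = 0·1396 + 1396·477 + 1775·800 + 2365·641 + 2781·1606 = 0 + 665892 + 1420000 + 1515965 + 4466286 = 8068143
Σ Rᵢ = 0 + 98 + 210 + 225 + 664 = 1197
N̂ = 8068143 / 1197 ≈ 6740.3 → 6740

N ≈ 6740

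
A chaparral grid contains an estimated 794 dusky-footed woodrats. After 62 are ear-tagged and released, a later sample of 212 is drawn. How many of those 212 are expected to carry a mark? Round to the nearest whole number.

Expected recaptures E[R] = M·C / N.
E[R] = 62 × 212 / 794 = 13144 / 794 ≈ 16.6 → 17

expected recaptures ≈ 17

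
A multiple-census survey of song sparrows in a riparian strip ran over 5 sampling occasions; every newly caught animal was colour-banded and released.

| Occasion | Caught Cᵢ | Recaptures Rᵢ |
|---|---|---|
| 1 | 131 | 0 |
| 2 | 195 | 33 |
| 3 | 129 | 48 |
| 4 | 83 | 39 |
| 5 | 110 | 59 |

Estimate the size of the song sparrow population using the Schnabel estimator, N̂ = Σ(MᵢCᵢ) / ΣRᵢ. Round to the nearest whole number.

N ≈ 784

Marked at large before each occasion: Mᵢ = Σⱼ<ᵢ (Cⱼ − Rⱼ) → M1=0, M2=131, M3=293, M4=374, M5=418
Σ MᵢCᵢ = 0·131 + 131·195 + 293·129 + 374·83 + 418·110 = 0 + 25545 + 37797 + 31042 + 45980 = 140364
Σ Rᵢ = 0 + 33 + 48 + 39 + 59 = 179
N̂ = 140364 / 179 ≈ 784.2 → 784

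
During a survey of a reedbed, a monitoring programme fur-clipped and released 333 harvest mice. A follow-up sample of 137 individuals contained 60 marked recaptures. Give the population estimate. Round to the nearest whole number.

N ≈ 760

The marked fraction in the recapture sample should equal the marked fraction in the population: 60/137 = 333/N.
N = (333 × 137) / 60 = 45621 / 60 ≈ 760.4 → 760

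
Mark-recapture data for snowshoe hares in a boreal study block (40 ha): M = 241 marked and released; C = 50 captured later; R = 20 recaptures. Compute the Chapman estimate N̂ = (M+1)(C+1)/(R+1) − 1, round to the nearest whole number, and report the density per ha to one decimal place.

N̂ = 242·51/21 − 1 = 12342/21 − 1 ≈ 586.7 → 587
Density = N̂ / area = 587 / 40 ≈ 14.68 → 14.7 per ha

density ≈ 14.7 snowshoe hares per ha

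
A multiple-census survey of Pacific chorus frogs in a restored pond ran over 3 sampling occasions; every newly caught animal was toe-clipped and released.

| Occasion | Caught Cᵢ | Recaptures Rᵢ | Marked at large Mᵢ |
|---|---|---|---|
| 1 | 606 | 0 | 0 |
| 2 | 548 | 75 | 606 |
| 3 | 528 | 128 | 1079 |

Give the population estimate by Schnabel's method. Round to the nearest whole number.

Σ MᵢCᵢ = 0·606 + 606·548 + 1079·528 = 0 + 332088 + 569712 = 901800
Σ Rᵢ = 0 + 75 + 128 = 203
N̂ = 901800 / 203 ≈ 4442.4 → 4442

N ≈ 4442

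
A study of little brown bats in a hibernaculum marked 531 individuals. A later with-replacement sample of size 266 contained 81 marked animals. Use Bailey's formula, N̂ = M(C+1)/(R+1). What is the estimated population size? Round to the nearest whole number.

N ≈ 1729

N̂ = 531·(266+1)/(81+1) = 531·267/82 = 141777/82 ≈ 1729.0 → 1729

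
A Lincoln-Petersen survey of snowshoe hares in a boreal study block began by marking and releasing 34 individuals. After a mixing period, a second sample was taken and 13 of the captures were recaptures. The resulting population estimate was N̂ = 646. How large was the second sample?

C = 247

From N = M·C/R: C = N·R / M = 646·13 / 34 = 8398 / 34 = 247.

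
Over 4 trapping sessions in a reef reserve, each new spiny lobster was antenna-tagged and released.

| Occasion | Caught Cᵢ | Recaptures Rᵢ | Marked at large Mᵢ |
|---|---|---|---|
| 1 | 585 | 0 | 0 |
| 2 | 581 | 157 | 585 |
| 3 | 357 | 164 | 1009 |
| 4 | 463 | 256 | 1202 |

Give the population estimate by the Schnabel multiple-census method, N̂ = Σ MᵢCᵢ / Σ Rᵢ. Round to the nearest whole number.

N ≈ 2178

Σ MᵢCᵢ = 0·585 + 585·581 + 1009·357 + 1202·463 = 0 + 339885 + 360213 + 556526 = 1256624
Σ Rᵢ = 0 + 157 + 164 + 256 = 577
N̂ = 1256624 / 577 ≈ 2177.9 → 2178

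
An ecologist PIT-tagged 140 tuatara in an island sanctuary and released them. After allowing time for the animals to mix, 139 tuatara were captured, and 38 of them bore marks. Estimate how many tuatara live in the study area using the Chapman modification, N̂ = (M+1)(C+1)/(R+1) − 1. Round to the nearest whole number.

N̂ = (140+1)(139+1)/(38+1) − 1 = 141·140/39 − 1
= 19740/39 − 1 ≈ 506.2 − 1 ≈ 505.2 → 505

N ≈ 505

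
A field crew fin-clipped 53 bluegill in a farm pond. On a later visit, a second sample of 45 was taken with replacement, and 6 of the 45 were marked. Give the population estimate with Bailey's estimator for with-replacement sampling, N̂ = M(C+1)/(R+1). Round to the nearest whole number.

N̂ = 53·(45+1)/(6+1) = 53·46/7 = 2438/7 ≈ 348.3 → 348

N ≈ 348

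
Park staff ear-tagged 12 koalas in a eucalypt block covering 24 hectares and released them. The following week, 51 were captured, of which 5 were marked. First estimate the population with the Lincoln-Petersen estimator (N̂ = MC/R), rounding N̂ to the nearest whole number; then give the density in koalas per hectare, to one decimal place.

N̂ = 12·51/5 = 612/5 ≈ 122.4 → 122
Density = N̂ / area = 122 / 24 ≈ 5.08 → 5.1 per hectare

density ≈ 5.1 koalas per hectare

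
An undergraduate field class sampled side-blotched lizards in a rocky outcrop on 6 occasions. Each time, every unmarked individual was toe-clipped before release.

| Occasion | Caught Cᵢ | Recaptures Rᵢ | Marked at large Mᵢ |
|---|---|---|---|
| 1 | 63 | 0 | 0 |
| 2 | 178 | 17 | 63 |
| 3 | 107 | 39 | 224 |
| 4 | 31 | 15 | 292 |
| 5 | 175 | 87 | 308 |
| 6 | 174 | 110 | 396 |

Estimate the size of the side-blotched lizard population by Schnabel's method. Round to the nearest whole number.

Σ MᵢCᵢ = 0·63 + 63·178 + 224·107 + 292·31 + 308·175 + 396·174 = 0 + 11214 + 23968 + 9052 + 53900 + 68904 = 167038
Σ Rᵢ = 0 + 17 + 39 + 15 + 87 + 110 = 268
N̂ = 167038 / 268 ≈ 623.3 → 623

N ≈ 623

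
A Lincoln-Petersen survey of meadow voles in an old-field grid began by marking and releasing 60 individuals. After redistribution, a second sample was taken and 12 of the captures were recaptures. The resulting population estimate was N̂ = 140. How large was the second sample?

From N = M·C/R: C = N·R / M = 140·12 / 60 = 1680 / 60 = 28.

C = 28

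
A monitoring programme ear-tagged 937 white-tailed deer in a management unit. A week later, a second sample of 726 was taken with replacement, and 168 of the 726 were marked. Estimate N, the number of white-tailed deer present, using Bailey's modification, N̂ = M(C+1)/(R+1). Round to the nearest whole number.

N ≈ 4031

N̂ = 937·(726+1)/(168+1) = 937·727/169 = 681199/169 ≈ 4030.8 → 4031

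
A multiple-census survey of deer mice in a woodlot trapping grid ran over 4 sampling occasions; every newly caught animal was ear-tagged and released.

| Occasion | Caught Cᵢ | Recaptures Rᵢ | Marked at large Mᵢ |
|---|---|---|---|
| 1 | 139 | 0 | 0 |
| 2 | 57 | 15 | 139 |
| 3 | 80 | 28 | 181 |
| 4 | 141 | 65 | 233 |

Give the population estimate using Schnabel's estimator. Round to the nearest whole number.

Σ MᵢCᵢ = 0·139 + 139·57 + 181·80 + 233·141 = 0 + 7923 + 14480 + 32853 = 55256
Σ Rᵢ = 0 + 15 + 28 + 65 = 108
N̂ = 55256 / 108 ≈ 511.6 → 512

N ≈ 512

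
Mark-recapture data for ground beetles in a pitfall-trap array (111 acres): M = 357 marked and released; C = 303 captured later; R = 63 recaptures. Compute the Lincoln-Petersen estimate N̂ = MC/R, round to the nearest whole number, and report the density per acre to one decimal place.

density ≈ 15.5 ground beetles per acre

N̂ = 357·303/63 = 108171/63 = 1717
Density = N̂ / area = 1717 / 111 ≈ 15.47 → 15.5 per acre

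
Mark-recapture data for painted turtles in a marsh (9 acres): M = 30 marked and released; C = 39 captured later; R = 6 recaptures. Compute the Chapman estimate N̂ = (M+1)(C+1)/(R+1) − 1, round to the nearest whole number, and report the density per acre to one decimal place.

N̂ = 31·40/7 − 1 = 1240/7 − 1 ≈ 176.1 → 176
Density = N̂ / area = 176 / 9 ≈ 19.56 → 19.6 per acre

density ≈ 19.6 painted turtles per acre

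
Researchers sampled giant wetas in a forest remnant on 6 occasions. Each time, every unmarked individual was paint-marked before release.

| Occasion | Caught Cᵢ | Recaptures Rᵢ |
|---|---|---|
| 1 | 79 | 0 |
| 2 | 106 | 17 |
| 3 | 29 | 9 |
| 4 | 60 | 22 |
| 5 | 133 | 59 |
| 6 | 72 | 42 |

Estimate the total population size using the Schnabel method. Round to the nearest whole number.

Marked at large before each occasion: Mᵢ = Σⱼ<ᵢ (Cⱼ − Rⱼ) → M1=0, M2=79, M3=168, M4=188, M5=226, M6=300
Σ MᵢCᵢ = 0·79 + 79·106 + 168·29 + 188·60 + 226·133 + 300·72 = 0 + 8374 + 4872 + 11280 + 30058 + 21600 = 76184
Σ Rᵢ = 0 + 17 + 9 + 22 + 59 + 42 = 149
N̂ = 76184 / 149 ≈ 511.3 → 511

N ≈ 511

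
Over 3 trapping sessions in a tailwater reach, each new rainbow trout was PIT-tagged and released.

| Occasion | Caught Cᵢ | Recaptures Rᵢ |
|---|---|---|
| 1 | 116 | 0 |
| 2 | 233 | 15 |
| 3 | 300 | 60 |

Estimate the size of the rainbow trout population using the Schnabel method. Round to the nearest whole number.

Marked at large before each occasion: Mᵢ = Σⱼ<ᵢ (Cⱼ − Rⱼ) → M1=0, M2=116, M3=334
Σ MᵢCᵢ = 0·116 + 116·233 + 334·300 = 0 + 27028 + 100200 = 127228
Σ Rᵢ = 0 + 15 + 60 = 75
N̂ = 127228 / 75 ≈ 1696.4 → 1696

N ≈ 1696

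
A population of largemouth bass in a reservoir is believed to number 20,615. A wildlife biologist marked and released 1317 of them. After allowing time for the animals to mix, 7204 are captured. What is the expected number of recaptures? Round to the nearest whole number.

expected recaptures ≈ 460

Expected recaptures E[R] = M·C / N.
E[R] = 1317 × 7204 / 20615 = 9487668 / 20615 ≈ 460.2 → 460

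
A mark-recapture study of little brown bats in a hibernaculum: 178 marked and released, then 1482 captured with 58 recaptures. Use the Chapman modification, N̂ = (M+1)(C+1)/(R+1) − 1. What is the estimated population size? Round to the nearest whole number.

N ≈ 4498

N̂ = (178+1)(1482+1)/(58+1) − 1 = 179·1483/59 − 1
= 265457/59 − 1 ≈ 4499.3 − 1 ≈ 4498.3 → 4498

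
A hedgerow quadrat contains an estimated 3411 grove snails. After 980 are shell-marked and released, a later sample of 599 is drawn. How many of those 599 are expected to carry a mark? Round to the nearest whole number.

Expected recaptures E[R] = M·C / N.
E[R] = 980 × 599 / 3411 = 587020 / 3411 ≈ 172.1 → 172

expected recaptures ≈ 172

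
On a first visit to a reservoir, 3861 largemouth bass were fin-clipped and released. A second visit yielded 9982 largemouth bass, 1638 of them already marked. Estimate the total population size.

If marked individuals mix randomly, R/C ≈ M/N, giving N ≈ M·C/R.
N = (3861 × 9982) / 1638 = 38540502 / 1638 = 23529

N = 23,529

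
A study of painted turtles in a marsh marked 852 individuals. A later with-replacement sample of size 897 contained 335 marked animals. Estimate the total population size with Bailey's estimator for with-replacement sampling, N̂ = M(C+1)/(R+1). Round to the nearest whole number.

N̂ = 852·(897+1)/(335+1) = 852·898/336 = 765096/336 ≈ 2277.1 → 2277

N ≈ 2277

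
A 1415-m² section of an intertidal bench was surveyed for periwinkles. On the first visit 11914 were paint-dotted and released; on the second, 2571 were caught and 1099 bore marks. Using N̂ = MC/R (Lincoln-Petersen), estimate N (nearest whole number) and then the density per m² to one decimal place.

N̂ = 11914·2571/1099 = 30630894/1099 ≈ 27871.6 → 27872
Density = N̂ / area = 27872 / 1415 ≈ 19.70 → 19.7 per m²

density ≈ 19.7 periwinkles per m²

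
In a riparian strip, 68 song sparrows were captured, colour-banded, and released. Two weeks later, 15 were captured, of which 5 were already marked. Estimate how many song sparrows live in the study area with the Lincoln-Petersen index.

The marked fraction in the recapture sample should equal the marked fraction in the population: 5/15 = 68/N.
N = (68 × 15) / 5 = 1020 / 5 = 204

N = 204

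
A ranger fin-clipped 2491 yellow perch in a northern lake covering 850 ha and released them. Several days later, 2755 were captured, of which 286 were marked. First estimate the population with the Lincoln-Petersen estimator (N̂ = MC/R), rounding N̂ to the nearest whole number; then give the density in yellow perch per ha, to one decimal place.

N̂ = 2491·2755/286 = 6862705/286 ≈ 23995.47 → 23995
Density = N̂ / area = 23995 / 850 ≈ 28.23 → 28.2 per ha

density ≈ 28.2 yellow perch per ha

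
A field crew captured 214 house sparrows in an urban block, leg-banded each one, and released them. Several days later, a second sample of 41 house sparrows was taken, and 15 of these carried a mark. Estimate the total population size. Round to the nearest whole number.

N ≈ 585

The marked fraction in the recapture sample should equal the marked fraction in the population: 15/41 = 214/N.
N = (214 × 41) / 15 = 8774 / 15 ≈ 584.9 → 585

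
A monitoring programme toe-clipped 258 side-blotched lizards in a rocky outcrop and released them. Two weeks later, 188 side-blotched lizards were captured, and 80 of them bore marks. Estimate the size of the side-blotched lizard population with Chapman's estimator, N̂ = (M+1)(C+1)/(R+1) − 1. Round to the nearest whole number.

N ≈ 603

N̂ = (258+1)(188+1)/(80+1) − 1 = 259·189/81 − 1
= 48951/81 − 1 ≈ 604.3 − 1 ≈ 603.3 → 603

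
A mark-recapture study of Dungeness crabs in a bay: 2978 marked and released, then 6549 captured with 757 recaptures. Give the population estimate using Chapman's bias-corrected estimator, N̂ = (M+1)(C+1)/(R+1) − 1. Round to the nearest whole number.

N̂ = (2978+1)(6549+1)/(757+1) − 1 = 2979·6550/758 − 1
= 19512450/758 − 1 ≈ 25742.0 − 1 ≈ 25741.0 → 25741

N ≈ 25,741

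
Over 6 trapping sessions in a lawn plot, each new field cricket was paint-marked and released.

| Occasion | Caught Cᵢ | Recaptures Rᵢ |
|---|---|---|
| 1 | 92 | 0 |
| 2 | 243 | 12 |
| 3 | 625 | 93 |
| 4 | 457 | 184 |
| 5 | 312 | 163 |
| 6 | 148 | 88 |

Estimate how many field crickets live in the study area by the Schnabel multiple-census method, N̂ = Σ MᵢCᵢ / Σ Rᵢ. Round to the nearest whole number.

Marked at large before each occasion: Mᵢ = Σⱼ<ᵢ (Cⱼ − Rⱼ) → M1=0, M2=92, M3=323, M4=855, M5=1128, M6=1277
Σ MᵢCᵢ = 0·92 + 92·243 + 323·625 + 855·457 + 1128·312 + 1277·148 = 0 + 22356 + 201875 + 390735 + 351936 + 188996 = 1155898
Σ Rᵢ = 0 + 12 + 93 + 184 + 163 + 88 = 540
N̂ = 1155898 / 540 ≈ 2140.6 → 2141

N ≈ 2141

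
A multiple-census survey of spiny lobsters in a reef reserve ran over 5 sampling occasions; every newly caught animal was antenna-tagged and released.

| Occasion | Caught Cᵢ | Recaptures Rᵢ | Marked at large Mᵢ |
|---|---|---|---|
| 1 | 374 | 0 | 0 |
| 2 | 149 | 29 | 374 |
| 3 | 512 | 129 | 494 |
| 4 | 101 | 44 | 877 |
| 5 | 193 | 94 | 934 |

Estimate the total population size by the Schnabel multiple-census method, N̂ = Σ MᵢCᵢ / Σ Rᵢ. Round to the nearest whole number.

N ≈ 1951

Σ MᵢCᵢ = 0·374 + 374·149 + 494·512 + 877·101 + 934·193 = 0 + 55726 + 252928 + 88577 + 180262 = 577493
Σ Rᵢ = 0 + 29 + 129 + 44 + 94 = 296
N̂ = 577493 / 296 ≈ 1951.0 → 1951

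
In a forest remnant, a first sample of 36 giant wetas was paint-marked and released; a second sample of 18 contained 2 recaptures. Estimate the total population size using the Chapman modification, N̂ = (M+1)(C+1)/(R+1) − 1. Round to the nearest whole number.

N̂ = (36+1)(18+1)/(2+1) − 1 = 37·19/3 − 1
= 703/3 − 1 ≈ 234.3 − 1 ≈ 233.3 → 233

N ≈ 233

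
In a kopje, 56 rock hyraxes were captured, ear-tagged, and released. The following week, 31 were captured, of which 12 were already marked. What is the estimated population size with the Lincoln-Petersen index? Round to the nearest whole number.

The marked fraction in the recapture sample should equal the marked fraction in the population: 12/31 = 56/N.
N = (56 × 31) / 12 = 1736 / 12 ≈ 144.7 → 145

N ≈ 145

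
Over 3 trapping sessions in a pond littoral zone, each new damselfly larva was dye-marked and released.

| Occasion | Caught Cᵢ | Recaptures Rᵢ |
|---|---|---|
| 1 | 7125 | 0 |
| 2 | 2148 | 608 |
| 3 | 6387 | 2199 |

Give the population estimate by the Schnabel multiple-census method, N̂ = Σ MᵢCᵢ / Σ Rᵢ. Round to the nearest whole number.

N ≈ 25,168

Marked at large before each occasion: Mᵢ = Σⱼ<ᵢ (Cⱼ − Rⱼ) → M1=0, M2=7125, M3=8665
Σ MᵢCᵢ = 0·7125 + 7125·2148 + 8665·6387 = 0 + 15304500 + 55343355 = 70647855
Σ Rᵢ = 0 + 608 + 2199 = 2807
N̂ = 70647855 / 2807 ≈ 25168.46 → 25168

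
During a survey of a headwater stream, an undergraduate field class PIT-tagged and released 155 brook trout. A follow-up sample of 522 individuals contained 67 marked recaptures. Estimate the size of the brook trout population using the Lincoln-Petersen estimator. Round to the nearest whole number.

The marked fraction in the recapture sample should equal the marked fraction in the population: 67/522 = 155/N.
N = (155 × 522) / 67 = 80910 / 67 ≈ 1207.6 → 1208

N ≈ 1208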